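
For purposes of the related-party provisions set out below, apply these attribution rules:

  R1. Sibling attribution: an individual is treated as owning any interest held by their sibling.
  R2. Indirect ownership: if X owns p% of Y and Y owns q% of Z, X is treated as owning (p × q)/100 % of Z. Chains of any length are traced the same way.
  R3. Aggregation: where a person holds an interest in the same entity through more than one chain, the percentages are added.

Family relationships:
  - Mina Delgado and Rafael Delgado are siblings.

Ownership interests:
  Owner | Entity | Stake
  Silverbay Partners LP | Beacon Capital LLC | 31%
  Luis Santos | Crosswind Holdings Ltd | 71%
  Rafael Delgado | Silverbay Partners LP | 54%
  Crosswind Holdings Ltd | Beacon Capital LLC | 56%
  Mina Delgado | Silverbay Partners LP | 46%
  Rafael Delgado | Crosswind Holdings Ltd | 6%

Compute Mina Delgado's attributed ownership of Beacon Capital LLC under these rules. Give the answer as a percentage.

34.36%

By sibling attribution (R1), Mina Delgado is treated as also owning Rafael Delgado's interest in Silverbay Partners LP, giving 46% + 54% = 100%.
By sibling attribution (R1), Mina Delgado is treated as owning Rafael Delgado's 6% interest in Crosswind Holdings Ltd.
Chain via Silverbay Partners LP (R2): 100% × 31% = 31% of Beacon Capital LLC.
Chain via Crosswind Holdings Ltd (R2): 6% × 56% = 3.36% of Beacon Capital LLC.
Aggregating (R3): 31% + 3.36% = 34.36%.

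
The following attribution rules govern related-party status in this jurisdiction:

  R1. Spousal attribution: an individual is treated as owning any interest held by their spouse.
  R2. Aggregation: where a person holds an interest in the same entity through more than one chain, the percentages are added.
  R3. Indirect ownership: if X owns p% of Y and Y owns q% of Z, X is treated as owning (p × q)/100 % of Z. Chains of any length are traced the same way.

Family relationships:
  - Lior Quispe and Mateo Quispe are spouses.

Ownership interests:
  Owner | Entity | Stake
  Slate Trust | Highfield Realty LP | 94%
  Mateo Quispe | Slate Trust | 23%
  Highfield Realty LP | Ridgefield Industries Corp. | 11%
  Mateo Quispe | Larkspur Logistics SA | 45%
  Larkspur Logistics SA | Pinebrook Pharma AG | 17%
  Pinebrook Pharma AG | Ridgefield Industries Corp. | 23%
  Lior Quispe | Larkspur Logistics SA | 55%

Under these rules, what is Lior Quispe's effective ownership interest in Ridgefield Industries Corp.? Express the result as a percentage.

6.2882%

By spousal attribution (R1), Lior Quispe is treated as also owning Mateo Quispe's interest in Larkspur Logistics SA, giving 55% + 45% = 100%.
By spousal attribution (R1), Lior Quispe is treated as owning Mateo Quispe's 23% interest in Slate Trust.
Chain via Larkspur Logistics SA → Pinebrook Pharma AG (R3): 100% × 17% × 23% = 3.91% of Ridgefield Industries Corp.
Chain via Slate Trust → Highfield Realty LP (R3): 23% × 94% × 11% = 2.3782% of Ridgefield Industries Corp.
Aggregating (R2): 3.91% + 2.3782% = 6.2882%.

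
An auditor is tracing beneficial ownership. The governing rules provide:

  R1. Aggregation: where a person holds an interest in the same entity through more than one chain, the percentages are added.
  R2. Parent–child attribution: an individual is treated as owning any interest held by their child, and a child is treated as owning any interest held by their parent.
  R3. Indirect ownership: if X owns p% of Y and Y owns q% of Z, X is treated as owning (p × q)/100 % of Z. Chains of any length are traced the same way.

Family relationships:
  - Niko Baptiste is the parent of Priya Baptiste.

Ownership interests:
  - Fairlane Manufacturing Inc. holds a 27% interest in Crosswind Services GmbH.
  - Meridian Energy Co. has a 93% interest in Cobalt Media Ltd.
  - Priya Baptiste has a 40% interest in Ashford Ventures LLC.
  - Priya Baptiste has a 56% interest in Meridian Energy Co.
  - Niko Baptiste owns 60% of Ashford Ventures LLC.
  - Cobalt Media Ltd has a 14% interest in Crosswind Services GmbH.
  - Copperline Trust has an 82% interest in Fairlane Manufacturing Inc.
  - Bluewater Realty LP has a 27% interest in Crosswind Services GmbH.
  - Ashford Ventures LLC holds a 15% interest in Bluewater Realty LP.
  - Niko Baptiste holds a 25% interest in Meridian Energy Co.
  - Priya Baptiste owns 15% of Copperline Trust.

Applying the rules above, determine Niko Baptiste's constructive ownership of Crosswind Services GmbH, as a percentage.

By parent–child attribution (R2), Niko Baptiste is treated as also owning Priya Baptiste's interest in Ashford Ventures LLC, giving 60% + 40% = 100%.
By parent–child attribution (R2), Niko Baptiste is treated as also owning Priya Baptiste's interest in Meridian Energy Co, giving 25% + 56% = 81%.
By parent–child attribution (R2), Niko Baptiste is treated as owning Priya Baptiste's 15% interest in Copperline Trust.
Chain via Ashford Ventures LLC → Bluewater Realty LP (R3): 100% × 15% × 27% = 4.05% of Crosswind Services GmbH.
Chain via Meridian Energy Co. → Cobalt Media Ltd (R3): 81% × 93% × 14% = 10.5462% of Crosswind Services GmbH.
Chain via Copperline Trust → Fairlane Manufacturing Inc. (R3): 15% × 82% × 27% = 3.321% of Crosswind Services GmbH.
Aggregating (R1): 4.05% + 10.5462% + 3.321% = 17.9172%.

17.9172%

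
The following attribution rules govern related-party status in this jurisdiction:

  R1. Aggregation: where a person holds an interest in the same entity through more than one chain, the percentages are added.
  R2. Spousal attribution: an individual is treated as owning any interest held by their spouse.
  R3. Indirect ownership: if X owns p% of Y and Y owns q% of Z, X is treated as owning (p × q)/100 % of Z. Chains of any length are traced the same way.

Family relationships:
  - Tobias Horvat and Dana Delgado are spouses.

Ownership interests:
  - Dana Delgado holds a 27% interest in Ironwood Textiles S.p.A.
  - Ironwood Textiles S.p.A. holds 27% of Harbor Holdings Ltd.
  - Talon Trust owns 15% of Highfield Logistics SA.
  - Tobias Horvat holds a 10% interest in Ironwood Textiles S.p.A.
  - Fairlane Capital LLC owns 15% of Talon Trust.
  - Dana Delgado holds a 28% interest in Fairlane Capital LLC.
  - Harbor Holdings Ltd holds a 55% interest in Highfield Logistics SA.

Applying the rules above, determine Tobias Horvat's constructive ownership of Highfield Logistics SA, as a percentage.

6.1245%

By spousal attribution (R2), Tobias Horvat is treated as also owning Dana Delgado's interest in Ironwood Textiles S.p.A, giving 10% + 27% = 37%.
By spousal attribution (R2), Tobias Horvat is treated as owning Dana Delgado's 28% interest in Fairlane Capital LLC.
Chain via Ironwood Textiles S.p.A. → Harbor Holdings Ltd (R3): 37% × 27% × 55% = 5.4945% of Highfield Logistics SA.
Chain via Fairlane Capital LLC → Talon Trust (R3): 28% × 15% × 15% = 0.63% of Highfield Logistics SA.
Aggregating (R1): 5.4945% + 0.63% = 6.1245%.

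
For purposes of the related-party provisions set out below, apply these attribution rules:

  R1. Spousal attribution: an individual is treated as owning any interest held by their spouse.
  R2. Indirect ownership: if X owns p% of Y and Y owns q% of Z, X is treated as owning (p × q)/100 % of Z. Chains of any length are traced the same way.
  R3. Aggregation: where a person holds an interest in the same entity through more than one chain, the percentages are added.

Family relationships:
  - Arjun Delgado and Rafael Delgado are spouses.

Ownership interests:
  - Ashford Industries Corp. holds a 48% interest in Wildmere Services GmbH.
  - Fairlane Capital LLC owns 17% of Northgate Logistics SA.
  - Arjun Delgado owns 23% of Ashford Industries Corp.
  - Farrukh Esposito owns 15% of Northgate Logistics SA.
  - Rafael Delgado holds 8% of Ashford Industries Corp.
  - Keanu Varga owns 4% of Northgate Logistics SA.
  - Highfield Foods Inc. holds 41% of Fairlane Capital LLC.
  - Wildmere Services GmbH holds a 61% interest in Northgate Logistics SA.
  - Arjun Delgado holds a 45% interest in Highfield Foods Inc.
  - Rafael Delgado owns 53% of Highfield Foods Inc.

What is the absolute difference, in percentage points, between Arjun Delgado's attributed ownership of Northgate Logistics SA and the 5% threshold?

10.9074

By spousal attribution (R1), Arjun Delgado is treated as also owning Rafael Delgado's interest in Highfield Foods Inc, giving 45% + 53% = 98%.
By spousal attribution (R1), Arjun Delgado is treated as also owning Rafael Delgado's interest in Ashford Industries Corp, giving 23% + 8% = 31%.
Chain via Highfield Foods Inc. → Fairlane Capital LLC (R2): 98% × 41% × 17% = 6.8306% of Northgate Logistics SA.
Chain via Ashford Industries Corp. → Wildmere Services GmbH (R2): 31% × 48% × 61% = 9.0768% of Northgate Logistics SA.
Aggregating (R3): 6.8306% + 9.0768% = 15.9074%.
15.9074% exceeds the 5% threshold by 10.9074 percentage points.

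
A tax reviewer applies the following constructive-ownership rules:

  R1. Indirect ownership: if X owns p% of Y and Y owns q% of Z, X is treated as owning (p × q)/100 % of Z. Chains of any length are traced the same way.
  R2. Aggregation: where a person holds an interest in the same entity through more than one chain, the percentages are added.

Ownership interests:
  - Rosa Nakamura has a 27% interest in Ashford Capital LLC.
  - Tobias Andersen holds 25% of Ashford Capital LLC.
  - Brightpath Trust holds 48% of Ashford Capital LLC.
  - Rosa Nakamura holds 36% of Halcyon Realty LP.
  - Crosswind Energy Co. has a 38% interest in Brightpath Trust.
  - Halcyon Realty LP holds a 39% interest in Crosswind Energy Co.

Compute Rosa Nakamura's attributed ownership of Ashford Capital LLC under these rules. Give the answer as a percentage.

Chain via Halcyon Realty LP → Crosswind Energy Co. → Brightpath Trust (R1): 36% × 39% × 38% × 48% = 2.560896% of Ashford Capital LLC.
Direct interest in Ashford Capital LLC: 27%.
Aggregating (R2): 2.560896% + 27% = 29.560896%.

29.560896%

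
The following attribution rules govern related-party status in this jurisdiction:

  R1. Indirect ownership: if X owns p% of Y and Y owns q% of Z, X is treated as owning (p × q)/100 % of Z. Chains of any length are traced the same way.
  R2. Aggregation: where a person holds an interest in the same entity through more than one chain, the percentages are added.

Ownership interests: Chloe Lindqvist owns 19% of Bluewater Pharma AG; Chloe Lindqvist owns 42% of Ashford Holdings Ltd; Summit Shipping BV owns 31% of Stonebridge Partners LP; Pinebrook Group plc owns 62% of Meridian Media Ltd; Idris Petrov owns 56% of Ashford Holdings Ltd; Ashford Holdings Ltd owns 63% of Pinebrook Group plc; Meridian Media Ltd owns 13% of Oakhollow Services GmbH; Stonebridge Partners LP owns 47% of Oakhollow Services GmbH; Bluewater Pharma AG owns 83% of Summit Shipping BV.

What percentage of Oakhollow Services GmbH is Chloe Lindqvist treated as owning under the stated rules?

4.430365%

Chain via Bluewater Pharma AG → Summit Shipping BV → Stonebridge Partners LP (R1): 19% × 83% × 31% × 47% = 2.297689% of Oakhollow Services GmbH.
Chain via Ashford Holdings Ltd → Pinebrook Group plc → Meridian Media Ltd (R1): 42% × 63% × 62% × 13% = 2.132676% of Oakhollow Services GmbH.
Aggregating (R2): 2.297689% + 2.132676% = 4.430365%.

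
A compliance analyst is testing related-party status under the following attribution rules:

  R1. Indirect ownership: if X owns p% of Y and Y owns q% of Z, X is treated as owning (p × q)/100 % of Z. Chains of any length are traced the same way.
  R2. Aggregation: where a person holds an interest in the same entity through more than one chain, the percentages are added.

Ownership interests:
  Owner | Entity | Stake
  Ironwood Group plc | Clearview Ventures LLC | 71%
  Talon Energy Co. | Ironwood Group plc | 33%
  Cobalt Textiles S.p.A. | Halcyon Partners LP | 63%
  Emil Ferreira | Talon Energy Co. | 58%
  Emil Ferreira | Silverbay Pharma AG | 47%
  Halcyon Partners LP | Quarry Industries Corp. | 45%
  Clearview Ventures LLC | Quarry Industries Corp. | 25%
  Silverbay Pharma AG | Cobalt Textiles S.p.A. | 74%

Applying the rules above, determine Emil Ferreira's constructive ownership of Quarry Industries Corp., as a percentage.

Chain via Silverbay Pharma AG → Cobalt Textiles S.p.A. → Halcyon Partners LP (R1): 47% × 74% × 63% × 45% = 9.86013% of Quarry Industries Corp.
Chain via Talon Energy Co. → Ironwood Group plc → Clearview Ventures LLC (R1): 58% × 33% × 71% × 25% = 3.39735% of Quarry Industries Corp.
Aggregating (R2): 9.86013% + 3.39735% = 13.25748%.

13.25748%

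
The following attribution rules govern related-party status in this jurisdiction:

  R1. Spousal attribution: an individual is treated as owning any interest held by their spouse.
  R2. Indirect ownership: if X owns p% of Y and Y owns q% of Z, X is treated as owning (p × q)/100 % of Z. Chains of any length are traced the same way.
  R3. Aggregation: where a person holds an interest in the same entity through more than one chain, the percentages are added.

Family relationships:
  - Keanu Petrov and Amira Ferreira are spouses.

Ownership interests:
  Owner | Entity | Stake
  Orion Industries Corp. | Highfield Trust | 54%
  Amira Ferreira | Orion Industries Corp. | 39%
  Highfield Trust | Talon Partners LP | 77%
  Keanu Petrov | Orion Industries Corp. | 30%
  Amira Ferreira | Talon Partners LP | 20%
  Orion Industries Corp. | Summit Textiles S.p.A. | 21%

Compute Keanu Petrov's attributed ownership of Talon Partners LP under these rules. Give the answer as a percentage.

48.6902%

By spousal attribution (R1), Keanu Petrov is treated as also owning Amira Ferreira's interest in Orion Industries Corp, giving 30% + 39% = 69%.
By spousal attribution (R1), Keanu Petrov is treated as owning Amira Ferreira's 20% interest in Talon Partners LP.
Chain via Orion Industries Corp. → Highfield Trust (R2): 69% × 54% × 77% = 28.6902% of Talon Partners LP.
Direct interest in Talon Partners LP: 20%.
Aggregating (R3): 28.6902% + 20% = 48.6902%.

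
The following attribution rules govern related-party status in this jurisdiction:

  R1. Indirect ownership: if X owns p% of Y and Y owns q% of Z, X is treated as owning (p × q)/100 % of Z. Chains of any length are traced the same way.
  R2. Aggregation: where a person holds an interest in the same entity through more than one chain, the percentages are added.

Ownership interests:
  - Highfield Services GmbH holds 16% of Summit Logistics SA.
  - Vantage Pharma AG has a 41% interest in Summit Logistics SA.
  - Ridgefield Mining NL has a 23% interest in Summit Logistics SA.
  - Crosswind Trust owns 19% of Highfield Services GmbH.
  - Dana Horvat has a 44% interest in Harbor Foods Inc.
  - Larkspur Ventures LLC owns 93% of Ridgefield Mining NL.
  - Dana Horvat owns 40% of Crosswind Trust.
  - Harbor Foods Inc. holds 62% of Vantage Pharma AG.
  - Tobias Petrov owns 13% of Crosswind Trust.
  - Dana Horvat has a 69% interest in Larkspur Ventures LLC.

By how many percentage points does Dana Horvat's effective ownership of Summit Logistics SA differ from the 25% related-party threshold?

Chain via Harbor Foods Inc. → Vantage Pharma AG (R1): 44% × 62% × 41% = 11.1848% of Summit Logistics SA.
Chain via Larkspur Ventures LLC → Ridgefield Mining NL (R1): 69% × 93% × 23% = 14.7591% of Summit Logistics SA.
Chain via Crosswind Trust → Highfield Services GmbH (R1): 40% × 19% × 16% = 1.216% of Summit Logistics SA.
Aggregating (R2): 11.1848% + 14.7591% + 1.216% = 27.1599%.
27.1599% exceeds the 25% threshold by 2.1599 percentage points.

2.1599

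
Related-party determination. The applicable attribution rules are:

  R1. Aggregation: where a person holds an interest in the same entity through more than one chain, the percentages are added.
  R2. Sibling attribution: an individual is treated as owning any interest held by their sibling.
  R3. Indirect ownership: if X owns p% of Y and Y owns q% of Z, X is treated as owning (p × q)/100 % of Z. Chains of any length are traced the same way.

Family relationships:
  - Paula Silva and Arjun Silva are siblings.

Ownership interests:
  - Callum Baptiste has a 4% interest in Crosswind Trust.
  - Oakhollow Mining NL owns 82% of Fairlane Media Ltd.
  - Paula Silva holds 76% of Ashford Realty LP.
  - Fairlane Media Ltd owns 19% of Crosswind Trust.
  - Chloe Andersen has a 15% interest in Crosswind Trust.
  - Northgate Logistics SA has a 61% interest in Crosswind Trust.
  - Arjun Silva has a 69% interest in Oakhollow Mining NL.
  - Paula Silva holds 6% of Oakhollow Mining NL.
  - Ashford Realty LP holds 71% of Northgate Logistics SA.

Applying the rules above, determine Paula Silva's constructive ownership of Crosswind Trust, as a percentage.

By sibling attribution (R2), Paula Silva is treated as also owning Arjun Silva's interest in Oakhollow Mining NL, giving 6% + 69% = 75%.
Chain via Ashford Realty LP → Northgate Logistics SA (R3): 76% × 71% × 61% = 32.9156% of Crosswind Trust.
Chain via Oakhollow Mining NL → Fairlane Media Ltd (R3): 75% × 82% × 19% = 11.685% of Crosswind Trust.
Aggregating (R1): 32.9156% + 11.685% = 44.6006%.

44.6006%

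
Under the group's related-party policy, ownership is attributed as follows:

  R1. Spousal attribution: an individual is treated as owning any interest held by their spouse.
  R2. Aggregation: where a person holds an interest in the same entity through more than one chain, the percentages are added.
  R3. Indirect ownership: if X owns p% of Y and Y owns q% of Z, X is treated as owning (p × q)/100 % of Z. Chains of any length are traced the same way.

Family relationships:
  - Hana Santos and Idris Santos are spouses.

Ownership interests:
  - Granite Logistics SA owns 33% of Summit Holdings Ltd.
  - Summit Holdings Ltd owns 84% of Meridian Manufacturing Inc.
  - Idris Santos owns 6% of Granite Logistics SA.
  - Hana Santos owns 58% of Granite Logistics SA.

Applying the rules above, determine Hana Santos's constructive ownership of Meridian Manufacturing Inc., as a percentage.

By spousal attribution (R1), Hana Santos is treated as also owning Idris Santos's interest in Granite Logistics SA, giving 58% + 6% = 64%.
Chain via Granite Logistics SA → Summit Holdings Ltd (R3): 64% × 33% × 84% = 17.7408% of Meridian Manufacturing Inc.

17.7408%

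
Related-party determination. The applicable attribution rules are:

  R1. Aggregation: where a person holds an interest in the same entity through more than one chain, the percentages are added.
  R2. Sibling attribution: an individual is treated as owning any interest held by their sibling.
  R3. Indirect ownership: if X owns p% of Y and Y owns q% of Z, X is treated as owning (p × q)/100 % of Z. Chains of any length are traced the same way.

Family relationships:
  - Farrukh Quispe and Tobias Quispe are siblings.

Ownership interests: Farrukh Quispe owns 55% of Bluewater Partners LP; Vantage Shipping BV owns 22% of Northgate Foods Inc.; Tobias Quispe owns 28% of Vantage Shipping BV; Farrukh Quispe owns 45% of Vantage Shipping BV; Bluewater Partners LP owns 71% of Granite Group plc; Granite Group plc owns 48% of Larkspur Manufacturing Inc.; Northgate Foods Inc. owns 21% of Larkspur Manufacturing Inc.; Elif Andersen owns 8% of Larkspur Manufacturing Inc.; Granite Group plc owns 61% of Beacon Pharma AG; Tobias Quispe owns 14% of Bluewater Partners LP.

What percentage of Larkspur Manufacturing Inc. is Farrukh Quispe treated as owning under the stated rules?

26.8878%

By sibling attribution (R2), Farrukh Quispe is treated as also owning Tobias Quispe's interest in Vantage Shipping BV, giving 45% + 28% = 73%.
By sibling attribution (R2), Farrukh Quispe is treated as also owning Tobias Quispe's interest in Bluewater Partners LP, giving 55% + 14% = 69%.
Chain via Vantage Shipping BV → Northgate Foods Inc. (R3): 73% × 22% × 21% = 3.3726% of Larkspur Manufacturing Inc.
Chain via Bluewater Partners LP → Granite Group plc (R3): 69% × 71% × 48% = 23.5152% of Larkspur Manufacturing Inc.
Aggregating (R1): 3.3726% + 23.5152% = 26.8878%.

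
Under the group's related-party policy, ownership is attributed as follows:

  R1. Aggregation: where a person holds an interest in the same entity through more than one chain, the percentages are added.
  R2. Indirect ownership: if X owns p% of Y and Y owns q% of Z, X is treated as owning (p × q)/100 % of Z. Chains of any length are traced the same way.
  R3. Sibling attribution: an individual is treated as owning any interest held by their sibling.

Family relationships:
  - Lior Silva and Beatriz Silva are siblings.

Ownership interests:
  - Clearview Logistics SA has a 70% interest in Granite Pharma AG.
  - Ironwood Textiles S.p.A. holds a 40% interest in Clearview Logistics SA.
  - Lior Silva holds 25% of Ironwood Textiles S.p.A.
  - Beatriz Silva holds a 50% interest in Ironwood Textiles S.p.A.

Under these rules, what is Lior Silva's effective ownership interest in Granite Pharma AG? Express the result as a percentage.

By sibling attribution (R3), Lior Silva is treated as also owning Beatriz Silva's interest in Ironwood Textiles S.p.A, giving 25% + 50% = 75%.
Chain via Ironwood Textiles S.p.A. → Clearview Logistics SA (R2): 75% × 40% × 70% = 21% of Granite Pharma AG.

21%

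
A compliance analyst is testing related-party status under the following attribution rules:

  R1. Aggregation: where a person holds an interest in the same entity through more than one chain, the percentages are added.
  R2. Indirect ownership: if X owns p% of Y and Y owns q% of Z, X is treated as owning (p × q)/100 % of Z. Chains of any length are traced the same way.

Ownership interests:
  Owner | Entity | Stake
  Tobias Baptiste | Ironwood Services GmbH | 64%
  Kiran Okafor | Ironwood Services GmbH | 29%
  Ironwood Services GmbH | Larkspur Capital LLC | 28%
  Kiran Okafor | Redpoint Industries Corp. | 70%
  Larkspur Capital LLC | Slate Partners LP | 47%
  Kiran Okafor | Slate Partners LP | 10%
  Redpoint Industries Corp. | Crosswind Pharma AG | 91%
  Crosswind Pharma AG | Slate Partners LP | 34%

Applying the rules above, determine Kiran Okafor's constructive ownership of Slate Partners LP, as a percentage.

35.4744%

Chain via Ironwood Services GmbH → Larkspur Capital LLC (R2): 29% × 28% × 47% = 3.8164% of Slate Partners LP.
Chain via Redpoint Industries Corp. → Crosswind Pharma AG (R2): 70% × 91% × 34% = 21.658% of Slate Partners LP.
Direct interest in Slate Partners LP: 10%.
Aggregating (R1): 3.8164% + 21.658% + 10% = 35.4744%.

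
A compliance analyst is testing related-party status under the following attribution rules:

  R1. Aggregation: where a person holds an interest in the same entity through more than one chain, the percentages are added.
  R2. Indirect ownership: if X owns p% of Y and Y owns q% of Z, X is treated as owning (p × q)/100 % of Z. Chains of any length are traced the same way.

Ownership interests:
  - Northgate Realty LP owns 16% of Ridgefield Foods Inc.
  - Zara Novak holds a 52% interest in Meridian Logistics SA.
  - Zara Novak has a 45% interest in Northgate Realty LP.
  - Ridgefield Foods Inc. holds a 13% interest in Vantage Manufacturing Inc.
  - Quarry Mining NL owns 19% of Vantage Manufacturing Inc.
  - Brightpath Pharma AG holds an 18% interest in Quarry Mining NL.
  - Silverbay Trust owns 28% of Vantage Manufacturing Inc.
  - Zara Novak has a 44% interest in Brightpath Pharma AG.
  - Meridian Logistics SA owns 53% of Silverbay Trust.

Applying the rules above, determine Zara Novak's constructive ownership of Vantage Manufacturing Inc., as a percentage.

Chain via Northgate Realty LP → Ridgefield Foods Inc. (R2): 45% × 16% × 13% = 0.936% of Vantage Manufacturing Inc.
Chain via Meridian Logistics SA → Silverbay Trust (R2): 52% × 53% × 28% = 7.7168% of Vantage Manufacturing Inc.
Chain via Brightpath Pharma AG → Quarry Mining NL (R2): 44% × 18% × 19% = 1.5048% of Vantage Manufacturing Inc.
Aggregating (R1): 0.936% + 7.7168% + 1.5048% = 10.1576%.

10.1576%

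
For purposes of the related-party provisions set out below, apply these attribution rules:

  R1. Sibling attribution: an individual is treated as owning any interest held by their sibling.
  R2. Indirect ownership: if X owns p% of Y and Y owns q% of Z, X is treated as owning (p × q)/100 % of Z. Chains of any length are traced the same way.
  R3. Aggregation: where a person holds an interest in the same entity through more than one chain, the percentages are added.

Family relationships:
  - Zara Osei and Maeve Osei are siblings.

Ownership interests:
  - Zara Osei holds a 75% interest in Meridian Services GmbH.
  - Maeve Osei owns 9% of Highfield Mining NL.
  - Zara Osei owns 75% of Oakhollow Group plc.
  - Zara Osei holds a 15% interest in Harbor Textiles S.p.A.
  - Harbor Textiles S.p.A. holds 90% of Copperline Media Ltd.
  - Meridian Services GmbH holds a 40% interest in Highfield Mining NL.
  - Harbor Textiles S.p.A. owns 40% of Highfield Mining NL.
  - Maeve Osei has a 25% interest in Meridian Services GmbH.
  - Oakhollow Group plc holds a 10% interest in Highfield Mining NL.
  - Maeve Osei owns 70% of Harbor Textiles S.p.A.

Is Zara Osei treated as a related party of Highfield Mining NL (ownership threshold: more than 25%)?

By sibling attribution (R1), Zara Osei is treated as also owning Maeve Osei's interest in Meridian Services GmbH, giving 75% + 25% = 100%.
By sibling attribution (R1), Zara Osei is treated as also owning Maeve Osei's interest in Harbor Textiles S.p.A, giving 15% + 70% = 85%.
By sibling attribution (R1), Zara Osei is treated as owning Maeve Osei's 9% interest in Highfield Mining NL.
Chain via Meridian Services GmbH (R2): 100% × 40% = 40% of Highfield Mining NL.
Chain via Oakhollow Group plc (R2): 75% × 10% = 7.5% of Highfield Mining NL.
Chain via Harbor Textiles S.p.A. (R2): 85% × 40% = 34% of Highfield Mining NL.
Direct interest in Highfield Mining NL: 9%.
Aggregating (R3): 40% + 7.5% + 34% + 9% = 90.5%.
90.5% exceeds the 25% threshold, so Zara is a related party to Highfield Mining NL.

Yes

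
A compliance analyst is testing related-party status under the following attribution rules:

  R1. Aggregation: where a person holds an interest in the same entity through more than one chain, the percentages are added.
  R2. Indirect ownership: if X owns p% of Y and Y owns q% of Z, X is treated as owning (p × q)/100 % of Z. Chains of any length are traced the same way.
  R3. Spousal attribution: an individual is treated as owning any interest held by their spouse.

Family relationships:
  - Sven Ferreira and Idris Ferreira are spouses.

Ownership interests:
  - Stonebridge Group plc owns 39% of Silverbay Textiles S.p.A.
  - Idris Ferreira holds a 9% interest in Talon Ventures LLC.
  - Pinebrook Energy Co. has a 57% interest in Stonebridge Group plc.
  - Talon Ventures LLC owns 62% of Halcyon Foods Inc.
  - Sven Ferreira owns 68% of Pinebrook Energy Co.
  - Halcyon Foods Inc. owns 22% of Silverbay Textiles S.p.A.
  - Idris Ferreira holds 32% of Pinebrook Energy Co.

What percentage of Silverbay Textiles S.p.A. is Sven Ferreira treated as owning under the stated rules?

By spousal attribution (R3), Sven Ferreira is treated as also owning Idris Ferreira's interest in Pinebrook Energy Co, giving 68% + 32% = 100%.
By spousal attribution (R3), Sven Ferreira is treated as owning Idris Ferreira's 9% interest in Talon Ventures LLC.
Chain via Pinebrook Energy Co. → Stonebridge Group plc (R2): 100% × 57% × 39% = 22.23% of Silverbay Textiles S.p.A.
Chain via Talon Ventures LLC → Halcyon Foods Inc. (R2): 9% × 62% × 22% = 1.2276% of Silverbay Textiles S.p.A.
Aggregating (R1): 22.23% + 1.2276% = 23.4576%.

23.4576%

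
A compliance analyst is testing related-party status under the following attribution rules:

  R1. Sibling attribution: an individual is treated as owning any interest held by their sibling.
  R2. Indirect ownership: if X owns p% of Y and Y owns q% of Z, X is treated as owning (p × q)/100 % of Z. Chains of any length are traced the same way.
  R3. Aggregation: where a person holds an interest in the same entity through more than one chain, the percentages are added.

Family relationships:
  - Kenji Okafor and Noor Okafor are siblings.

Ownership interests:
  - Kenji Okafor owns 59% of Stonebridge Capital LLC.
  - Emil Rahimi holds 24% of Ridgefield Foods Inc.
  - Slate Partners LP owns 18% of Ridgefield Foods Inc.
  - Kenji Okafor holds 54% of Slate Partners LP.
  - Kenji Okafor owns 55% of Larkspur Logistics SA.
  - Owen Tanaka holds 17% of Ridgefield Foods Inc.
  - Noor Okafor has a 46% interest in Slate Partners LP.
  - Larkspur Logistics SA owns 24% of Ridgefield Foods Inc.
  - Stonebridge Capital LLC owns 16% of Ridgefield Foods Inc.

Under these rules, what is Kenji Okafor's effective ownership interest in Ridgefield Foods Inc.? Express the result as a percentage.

By sibling attribution (R1), Kenji Okafor is treated as also owning Noor Okafor's interest in Slate Partners LP, giving 54% + 46% = 100%.
Chain via Slate Partners LP (R2): 100% × 18% = 18% of Ridgefield Foods Inc.
Chain via Stonebridge Capital LLC (R2): 59% × 16% = 9.44% of Ridgefield Foods Inc.
Chain via Larkspur Logistics SA (R2): 55% × 24% = 13.2% of Ridgefield Foods Inc.
Aggregating (R3): 18% + 9.44% + 13.2% = 40.64%.

40.64%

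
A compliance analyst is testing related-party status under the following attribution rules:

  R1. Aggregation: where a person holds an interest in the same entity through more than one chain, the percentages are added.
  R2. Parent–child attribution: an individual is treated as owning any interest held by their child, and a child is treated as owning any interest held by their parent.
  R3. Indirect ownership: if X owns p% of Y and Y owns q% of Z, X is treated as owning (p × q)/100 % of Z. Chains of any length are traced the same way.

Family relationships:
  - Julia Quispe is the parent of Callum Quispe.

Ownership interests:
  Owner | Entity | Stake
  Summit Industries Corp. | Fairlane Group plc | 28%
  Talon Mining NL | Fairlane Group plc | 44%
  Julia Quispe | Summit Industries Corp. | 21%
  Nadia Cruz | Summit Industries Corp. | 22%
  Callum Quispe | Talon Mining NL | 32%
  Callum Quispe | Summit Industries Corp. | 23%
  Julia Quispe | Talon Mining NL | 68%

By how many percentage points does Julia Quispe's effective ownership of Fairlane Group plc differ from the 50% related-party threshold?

By parent–child attribution (R2), Julia Quispe is treated as also owning Callum Quispe's interest in Talon Mining NL, giving 68% + 32% = 100%.
By parent–child attribution (R2), Julia Quispe is treated as also owning Callum Quispe's interest in Summit Industries Corp, giving 21% + 23% = 44%.
Chain via Talon Mining NL (R3): 100% × 44% = 44% of Fairlane Group plc.
Chain via Summit Industries Corp. (R3): 44% × 28% = 12.32% of Fairlane Group plc.
Aggregating (R1): 44% + 12.32% = 56.32%.
56.32% exceeds the 50% threshold by 6.32 percentage points.

6.32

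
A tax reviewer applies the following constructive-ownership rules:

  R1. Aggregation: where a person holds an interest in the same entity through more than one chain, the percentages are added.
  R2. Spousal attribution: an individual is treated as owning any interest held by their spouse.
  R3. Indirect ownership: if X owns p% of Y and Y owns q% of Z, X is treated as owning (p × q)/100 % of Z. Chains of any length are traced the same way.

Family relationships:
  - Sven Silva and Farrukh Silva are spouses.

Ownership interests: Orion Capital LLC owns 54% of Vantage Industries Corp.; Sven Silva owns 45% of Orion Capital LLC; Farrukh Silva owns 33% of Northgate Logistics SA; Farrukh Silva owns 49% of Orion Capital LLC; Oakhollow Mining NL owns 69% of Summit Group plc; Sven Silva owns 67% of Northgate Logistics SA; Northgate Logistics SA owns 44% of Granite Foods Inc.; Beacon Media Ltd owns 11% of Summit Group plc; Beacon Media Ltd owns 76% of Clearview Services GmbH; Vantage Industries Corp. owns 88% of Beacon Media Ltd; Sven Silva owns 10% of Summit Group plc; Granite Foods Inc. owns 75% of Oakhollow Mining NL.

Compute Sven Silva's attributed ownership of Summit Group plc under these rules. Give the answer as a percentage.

By spousal attribution (R2), Sven Silva is treated as also owning Farrukh Silva's interest in Northgate Logistics SA, giving 67% + 33% = 100%.
By spousal attribution (R2), Sven Silva is treated as also owning Farrukh Silva's interest in Orion Capital LLC, giving 45% + 49% = 94%.
Chain via Northgate Logistics SA → Granite Foods Inc. → Oakhollow Mining NL (R3): 100% × 44% × 75% × 69% = 22.77% of Summit Group plc.
Chain via Orion Capital LLC → Vantage Industries Corp. → Beacon Media Ltd (R3): 94% × 54% × 88% × 11% = 4.913568% of Summit Group plc.
Direct interest in Summit Group plc: 10%.
Aggregating (R1): 22.77% + 4.913568% + 10% = 37.683568%.

37.683568%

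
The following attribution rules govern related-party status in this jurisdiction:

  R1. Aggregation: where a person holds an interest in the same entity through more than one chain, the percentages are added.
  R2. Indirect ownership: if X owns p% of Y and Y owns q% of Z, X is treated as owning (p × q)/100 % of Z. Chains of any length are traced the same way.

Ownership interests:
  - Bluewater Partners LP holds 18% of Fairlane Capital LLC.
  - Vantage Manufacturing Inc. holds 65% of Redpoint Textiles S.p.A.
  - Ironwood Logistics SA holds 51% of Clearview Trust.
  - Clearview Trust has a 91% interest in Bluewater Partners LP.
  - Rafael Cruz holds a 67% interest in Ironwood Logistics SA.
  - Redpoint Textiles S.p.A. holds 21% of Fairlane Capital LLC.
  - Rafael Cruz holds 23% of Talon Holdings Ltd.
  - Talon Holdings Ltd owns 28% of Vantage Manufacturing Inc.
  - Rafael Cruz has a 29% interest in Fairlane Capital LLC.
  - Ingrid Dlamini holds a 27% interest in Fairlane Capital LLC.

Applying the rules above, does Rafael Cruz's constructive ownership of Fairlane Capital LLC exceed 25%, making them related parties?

Yes

Chain via Talon Holdings Ltd → Vantage Manufacturing Inc. → Redpoint Textiles S.p.A. (R2): 23% × 28% × 65% × 21% = 0.87906% of Fairlane Capital LLC.
Chain via Ironwood Logistics SA → Clearview Trust → Bluewater Partners LP (R2): 67% × 51% × 91% × 18% = 5.597046% of Fairlane Capital LLC.
Direct interest in Fairlane Capital LLC: 29%.
Aggregating (R1): 0.87906% + 5.597046% + 29% = 35.476106%.
35.476106% exceeds the 25% threshold, so Rafael is a related party to Fairlane Capital LLC.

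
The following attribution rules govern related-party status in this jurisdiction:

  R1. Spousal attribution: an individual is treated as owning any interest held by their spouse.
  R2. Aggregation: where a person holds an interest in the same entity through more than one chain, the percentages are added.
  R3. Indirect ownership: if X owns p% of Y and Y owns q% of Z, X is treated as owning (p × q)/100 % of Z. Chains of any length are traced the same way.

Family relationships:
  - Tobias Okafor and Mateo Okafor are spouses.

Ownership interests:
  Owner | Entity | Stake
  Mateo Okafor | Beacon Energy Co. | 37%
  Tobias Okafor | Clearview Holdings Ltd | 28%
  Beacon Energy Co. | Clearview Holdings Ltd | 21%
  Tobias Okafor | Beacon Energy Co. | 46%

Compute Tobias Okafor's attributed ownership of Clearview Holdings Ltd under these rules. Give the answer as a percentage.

45.43%

By spousal attribution (R1), Tobias Okafor is treated as also owning Mateo Okafor's interest in Beacon Energy Co, giving 46% + 37% = 83%.
Chain via Beacon Energy Co. (R3): 83% × 21% = 17.43% of Clearview Holdings Ltd.
Direct interest in Clearview Holdings Ltd: 28%.
Aggregating (R2): 17.43% + 28% = 45.43%.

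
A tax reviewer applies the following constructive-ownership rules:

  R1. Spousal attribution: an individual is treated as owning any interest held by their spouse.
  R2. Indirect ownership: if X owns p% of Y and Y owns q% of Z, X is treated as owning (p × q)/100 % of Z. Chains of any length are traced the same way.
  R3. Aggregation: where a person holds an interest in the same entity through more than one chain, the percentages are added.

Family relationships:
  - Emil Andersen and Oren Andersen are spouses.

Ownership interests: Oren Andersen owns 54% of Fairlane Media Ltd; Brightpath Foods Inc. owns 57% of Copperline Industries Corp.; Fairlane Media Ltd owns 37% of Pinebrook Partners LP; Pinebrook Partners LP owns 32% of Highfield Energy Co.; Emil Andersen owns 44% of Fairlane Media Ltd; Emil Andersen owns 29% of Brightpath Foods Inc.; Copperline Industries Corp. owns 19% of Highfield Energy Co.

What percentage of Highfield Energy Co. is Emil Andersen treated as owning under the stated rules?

14.7439%

By spousal attribution (R1), Emil Andersen is treated as also owning Oren Andersen's interest in Fairlane Media Ltd, giving 44% + 54% = 98%.
Chain via Brightpath Foods Inc. → Copperline Industries Corp. (R2): 29% × 57% × 19% = 3.1407% of Highfield Energy Co.
Chain via Fairlane Media Ltd → Pinebrook Partners LP (R2): 98% × 37% × 32% = 11.6032% of Highfield Energy Co.
Aggregating (R3): 3.1407% + 11.6032% = 14.7439%.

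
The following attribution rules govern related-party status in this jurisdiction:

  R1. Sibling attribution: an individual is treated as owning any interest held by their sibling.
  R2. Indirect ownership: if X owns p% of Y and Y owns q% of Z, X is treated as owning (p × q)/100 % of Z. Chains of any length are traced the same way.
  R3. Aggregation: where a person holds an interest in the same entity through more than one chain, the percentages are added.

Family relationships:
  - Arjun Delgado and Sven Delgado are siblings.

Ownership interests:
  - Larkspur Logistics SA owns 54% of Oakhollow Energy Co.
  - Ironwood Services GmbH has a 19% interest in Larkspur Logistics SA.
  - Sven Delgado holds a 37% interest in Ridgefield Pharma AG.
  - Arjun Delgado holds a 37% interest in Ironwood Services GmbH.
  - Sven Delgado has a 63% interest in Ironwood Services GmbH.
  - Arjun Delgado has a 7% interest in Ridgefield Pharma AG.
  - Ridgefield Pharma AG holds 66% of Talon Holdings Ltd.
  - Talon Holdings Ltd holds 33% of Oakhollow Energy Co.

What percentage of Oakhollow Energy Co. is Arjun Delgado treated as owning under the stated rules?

19.8432%

By sibling attribution (R1), Arjun Delgado is treated as also owning Sven Delgado's interest in Ironwood Services GmbH, giving 37% + 63% = 100%.
By sibling attribution (R1), Arjun Delgado is treated as also owning Sven Delgado's interest in Ridgefield Pharma AG, giving 7% + 37% = 44%.
Chain via Ironwood Services GmbH → Larkspur Logistics SA (R2): 100% × 19% × 54% = 10.26% of Oakhollow Energy Co.
Chain via Ridgefield Pharma AG → Talon Holdings Ltd (R2): 44% × 66% × 33% = 9.5832% of Oakhollow Energy Co.
Aggregating (R3): 10.26% + 9.5832% = 19.8432%.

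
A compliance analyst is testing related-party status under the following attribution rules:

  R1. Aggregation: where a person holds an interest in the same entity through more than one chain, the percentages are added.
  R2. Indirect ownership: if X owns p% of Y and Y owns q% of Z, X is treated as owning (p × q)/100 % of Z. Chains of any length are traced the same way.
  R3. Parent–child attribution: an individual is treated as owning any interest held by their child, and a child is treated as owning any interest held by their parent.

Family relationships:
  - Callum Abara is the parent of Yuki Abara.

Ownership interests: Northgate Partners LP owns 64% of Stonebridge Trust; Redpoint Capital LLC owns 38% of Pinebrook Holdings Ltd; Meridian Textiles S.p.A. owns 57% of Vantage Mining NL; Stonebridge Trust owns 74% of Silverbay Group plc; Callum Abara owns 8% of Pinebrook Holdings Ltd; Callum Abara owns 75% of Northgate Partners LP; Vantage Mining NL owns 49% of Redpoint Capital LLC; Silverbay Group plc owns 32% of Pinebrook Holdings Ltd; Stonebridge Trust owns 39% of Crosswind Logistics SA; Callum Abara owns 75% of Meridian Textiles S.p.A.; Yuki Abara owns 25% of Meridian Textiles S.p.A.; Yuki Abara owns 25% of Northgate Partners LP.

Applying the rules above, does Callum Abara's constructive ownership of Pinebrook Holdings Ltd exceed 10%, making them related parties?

Yes

By parent–child attribution (R3), Callum Abara is treated as also owning Yuki Abara's interest in Northgate Partners LP, giving 75% + 25% = 100%.
By parent–child attribution (R3), Callum Abara is treated as also owning Yuki Abara's interest in Meridian Textiles S.p.A, giving 75% + 25% = 100%.
Chain via Northgate Partners LP → Stonebridge Trust → Silverbay Group plc (R2): 100% × 64% × 74% × 32% = 15.1552% of Pinebrook Holdings Ltd.
Chain via Meridian Textiles S.p.A. → Vantage Mining NL → Redpoint Capital LLC (R2): 100% × 57% × 49% × 38% = 10.6134% of Pinebrook Holdings Ltd.
Direct interest in Pinebrook Holdings Ltd: 8%.
Aggregating (R1): 15.1552% + 10.6134% + 8% = 33.7686%.
33.7686% exceeds the 10% threshold, so Callum is a related party to Pinebrook Holdings Ltd.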